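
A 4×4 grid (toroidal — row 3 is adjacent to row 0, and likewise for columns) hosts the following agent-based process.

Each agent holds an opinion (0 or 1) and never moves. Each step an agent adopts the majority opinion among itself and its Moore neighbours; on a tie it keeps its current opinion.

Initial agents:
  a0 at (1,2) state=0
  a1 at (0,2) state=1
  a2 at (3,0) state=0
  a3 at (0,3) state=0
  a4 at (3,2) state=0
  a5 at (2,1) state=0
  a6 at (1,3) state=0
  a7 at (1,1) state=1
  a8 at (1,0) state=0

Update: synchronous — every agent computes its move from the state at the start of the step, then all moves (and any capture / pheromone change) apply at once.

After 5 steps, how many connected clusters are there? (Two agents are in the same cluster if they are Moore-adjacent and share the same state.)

t=1: a0@(1,2):0 a1@(0,2):0 a2@(3,0):0 a3@(0,3):0 a4@(3,2):0 a5@(2,1):0 a6@(1,3):0 a7@(1,1):0 a8@(1,0):0
t=2: (unchanged — steady state)

1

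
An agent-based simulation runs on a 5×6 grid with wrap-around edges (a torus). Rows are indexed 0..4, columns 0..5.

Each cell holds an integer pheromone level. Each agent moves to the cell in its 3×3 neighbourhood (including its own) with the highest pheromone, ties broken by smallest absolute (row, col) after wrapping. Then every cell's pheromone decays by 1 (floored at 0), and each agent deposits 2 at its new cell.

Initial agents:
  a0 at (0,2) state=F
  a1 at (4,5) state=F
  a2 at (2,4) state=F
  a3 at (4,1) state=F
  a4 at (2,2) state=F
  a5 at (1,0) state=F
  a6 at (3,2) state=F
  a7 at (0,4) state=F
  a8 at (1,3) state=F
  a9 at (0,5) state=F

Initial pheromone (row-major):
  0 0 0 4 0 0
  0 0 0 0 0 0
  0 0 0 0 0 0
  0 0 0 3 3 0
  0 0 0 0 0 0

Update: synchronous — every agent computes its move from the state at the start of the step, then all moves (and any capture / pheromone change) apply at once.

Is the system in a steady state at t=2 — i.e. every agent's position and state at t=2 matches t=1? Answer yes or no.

no

t=1: a0@(0,3) a1@(3,4) a2@(3,3) a3@(0,0) a4@(3,3) a5@(0,0) a6@(3,3) a7@(0,3) a8@(0,3) a9@(0,0) | pheromone: 6 0 0 9 0 0 / 0 0 0 0 0 0 / 0 0 0 0 0 0 / 0 0 0 8 4 0 / 0 0 0 0 0 0
t=2: a0@(0,3) a1@(3,3) a2@(3,3) a3@(0,0) a4@(3,3) a5@(0,0) a6@(3,3) a7@(0,3) a8@(0,3) a9@(0,0) | pheromone: 11 0 0 14 0 0 / 0 0 0 0 0 0 / 0 0 0 0 0 0 / 0 0 0 15 3 0 / 0 0 0 0 0 0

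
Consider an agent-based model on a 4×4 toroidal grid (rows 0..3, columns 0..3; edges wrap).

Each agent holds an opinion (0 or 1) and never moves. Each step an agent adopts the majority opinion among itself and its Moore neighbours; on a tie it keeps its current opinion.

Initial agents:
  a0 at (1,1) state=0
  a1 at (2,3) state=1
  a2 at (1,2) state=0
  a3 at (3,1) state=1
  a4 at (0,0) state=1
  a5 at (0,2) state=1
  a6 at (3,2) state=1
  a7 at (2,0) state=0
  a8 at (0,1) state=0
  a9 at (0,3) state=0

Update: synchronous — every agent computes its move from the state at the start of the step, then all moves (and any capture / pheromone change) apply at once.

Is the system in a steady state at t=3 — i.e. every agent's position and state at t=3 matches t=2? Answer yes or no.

t=1: a0@(1,1):0 a1@(2,3):1 a2@(1,2):0 a3@(3,1):1 a4@(0,0):0 a5@(0,2):0 a6@(3,2):1 a7@(2,0):0 a8@(0,1):1 a9@(0,3):1
t=2: a0@(1,1):0 a1@(2,3):1 a2@(1,2):0 a3@(3,1):1 a4@(0,0):1 a5@(0,2):1 a6@(3,2):1 a7@(2,0):0 a8@(0,1):0 a9@(0,3):0
t=3: a0@(1,1):0 a1@(2,3):1 a2@(1,2):0 a3@(3,1):1 a4@(0,0):0 a5@(0,2):0 a6@(3,2):1 a7@(2,0):0 a8@(0,1):1 a9@(0,3):1

no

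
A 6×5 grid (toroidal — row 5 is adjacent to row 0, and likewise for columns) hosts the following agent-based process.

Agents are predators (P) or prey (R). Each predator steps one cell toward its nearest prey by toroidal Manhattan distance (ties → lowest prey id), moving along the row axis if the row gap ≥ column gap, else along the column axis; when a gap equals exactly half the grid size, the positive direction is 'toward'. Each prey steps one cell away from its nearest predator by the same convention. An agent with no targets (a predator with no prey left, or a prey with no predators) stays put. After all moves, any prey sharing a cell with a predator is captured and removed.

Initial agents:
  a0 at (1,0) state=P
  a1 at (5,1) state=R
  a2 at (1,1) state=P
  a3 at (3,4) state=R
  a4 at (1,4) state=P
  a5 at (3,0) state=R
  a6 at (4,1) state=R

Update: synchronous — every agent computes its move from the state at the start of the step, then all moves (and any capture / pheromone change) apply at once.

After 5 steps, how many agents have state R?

t=1: a0@(2,0):P a1@(4,1):R a2@(0,1):P a3@(4,4):R a4@(2,4):P a5@(4,0):R a6@(3,1):R
t=2: a0@(3,0):P a1@(3,1):R a2@(5,1):P a3@(5,4):R a4@(3,4):P a5@(5,0):R a6@(4,1):R
t=3: a0@(3,1):P a1@(3,2):R a2@(5,0):P a3@(5,3):R a4@(3,0):P a5@(5,4):R
t=4: a0@(3,2):P a1@(3,3):R a2@(5,4):P a3@(5,2):R a4@(3,1):P a5@(5,3):R
t=5: a0@(3,3):P a1@(3,4):R a2@(5,3):P a3@(0,2):R a4@(3,2):P a5@(5,2):R

3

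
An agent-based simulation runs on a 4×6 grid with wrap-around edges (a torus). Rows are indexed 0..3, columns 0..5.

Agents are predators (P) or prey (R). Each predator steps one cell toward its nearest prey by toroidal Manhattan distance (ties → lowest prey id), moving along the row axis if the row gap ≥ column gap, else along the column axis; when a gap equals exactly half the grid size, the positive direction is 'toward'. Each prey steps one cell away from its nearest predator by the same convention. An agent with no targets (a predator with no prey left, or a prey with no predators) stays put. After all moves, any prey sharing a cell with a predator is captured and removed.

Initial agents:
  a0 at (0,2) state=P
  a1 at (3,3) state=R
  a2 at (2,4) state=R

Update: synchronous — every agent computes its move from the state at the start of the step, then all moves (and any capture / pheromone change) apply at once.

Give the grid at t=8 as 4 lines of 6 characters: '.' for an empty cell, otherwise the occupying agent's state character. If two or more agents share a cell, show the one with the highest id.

t=1: a0@(3,2):P a1@(2,3):R a2@(1,4):R
t=2: a0@(2,2):P a1@(1,3):R a2@(0,4):R
t=3: a0@(1,2):P a1@(0,3):R a2@(3,4):R
t=4: a0@(0,2):P a1@(3,3):R a2@(2,4):R
t=5: a0@(3,2):P a1@(2,3):R a2@(1,4):R
t=6: a0@(2,2):P a1@(1,3):R a2@(0,4):R
t=7: a0@(1,2):P a1@(0,3):R a2@(3,4):R
t=8: a0@(0,2):P a1@(3,3):R a2@(2,4):R

..P...
......
....R.
...R..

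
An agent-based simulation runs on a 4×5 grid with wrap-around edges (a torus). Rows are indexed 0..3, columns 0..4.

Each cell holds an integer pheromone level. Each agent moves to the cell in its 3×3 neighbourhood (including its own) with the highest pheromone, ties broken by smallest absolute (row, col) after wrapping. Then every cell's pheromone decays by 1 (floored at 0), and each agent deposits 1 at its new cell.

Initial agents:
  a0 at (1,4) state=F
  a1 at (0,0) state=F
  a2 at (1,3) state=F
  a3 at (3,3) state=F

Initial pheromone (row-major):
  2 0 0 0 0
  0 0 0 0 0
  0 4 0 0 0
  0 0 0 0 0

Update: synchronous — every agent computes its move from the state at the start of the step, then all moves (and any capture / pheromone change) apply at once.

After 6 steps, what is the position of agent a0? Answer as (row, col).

t=1: a0@(0,0) a1@(0,0) a2@(0,2) a3@(0,2) | pheromone: 3 0 2 0 0 / 0 0 0 0 0 / 0 3 0 0 0 / 0 0 0 0 0
t=2: a0@(0,0) a1@(0,0) a2@(0,2) a3@(0,2) | pheromone: 4 0 3 0 0 / 0 0 0 0 0 / 0 2 0 0 0 / 0 0 0 0 0
t=3: a0@(0,0) a1@(0,0) a2@(0,2) a3@(0,2) | pheromone: 5 0 4 0 0 / 0 0 0 0 0 / 0 1 0 0 0 / 0 0 0 0 0
t=4: a0@(0,0) a1@(0,0) a2@(0,2) a3@(0,2) | pheromone: 6 0 5 0 0 / 0 0 0 0 0 / 0 0 0 0 0 / 0 0 0 0 0
t=5: a0@(0,0) a1@(0,0) a2@(0,2) a3@(0,2) | pheromone: 7 0 6 0 0 / 0 0 0 0 0 / 0 0 0 0 0 / 0 0 0 0 0
t=6: a0@(0,0) a1@(0,0) a2@(0,2) a3@(0,2) | pheromone: 8 0 7 0 0 / 0 0 0 0 0 / 0 0 0 0 0 / 0 0 0 0 0

(0, 0)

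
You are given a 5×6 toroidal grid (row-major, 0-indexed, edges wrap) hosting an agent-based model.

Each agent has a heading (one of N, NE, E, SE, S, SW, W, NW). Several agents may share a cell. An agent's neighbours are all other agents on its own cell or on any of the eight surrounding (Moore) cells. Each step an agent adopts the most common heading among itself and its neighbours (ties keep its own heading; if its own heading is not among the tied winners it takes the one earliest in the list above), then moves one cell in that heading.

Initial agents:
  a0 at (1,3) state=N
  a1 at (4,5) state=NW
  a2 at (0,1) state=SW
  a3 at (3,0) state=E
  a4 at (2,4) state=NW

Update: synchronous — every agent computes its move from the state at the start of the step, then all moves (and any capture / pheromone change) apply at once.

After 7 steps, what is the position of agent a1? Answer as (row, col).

t=1: a0@(0,3):N a1@(3,4):NW a2@(1,0):SW a3@(3,1):E a4@(1,3):NW
t=2: a0@(4,3):N a1@(2,3):NW a2@(2,5):SW a3@(3,2):E a4@(0,2):NW
t=3: a0@(3,3):N a1@(1,2):NW a2@(3,4):SW a3@(3,3):E a4@(4,1):NW
t=4: a0@(2,3):N a1@(0,1):NW a2@(4,3):SW a3@(3,4):E a4@(3,0):NW
t=5: a0@(1,3):N a1@(4,0):NW a2@(0,2):SW a3@(3,5):E a4@(2,5):NW
t=6: a0@(0,3):N a1@(3,5):NW a2@(1,1):SW a3@(2,4):NW a4@(1,4):NW
t=7: a0@(4,3):N a1@(2,4):NW a2@(2,0):SW a3@(1,3):NW a4@(0,3):NW

(2, 4)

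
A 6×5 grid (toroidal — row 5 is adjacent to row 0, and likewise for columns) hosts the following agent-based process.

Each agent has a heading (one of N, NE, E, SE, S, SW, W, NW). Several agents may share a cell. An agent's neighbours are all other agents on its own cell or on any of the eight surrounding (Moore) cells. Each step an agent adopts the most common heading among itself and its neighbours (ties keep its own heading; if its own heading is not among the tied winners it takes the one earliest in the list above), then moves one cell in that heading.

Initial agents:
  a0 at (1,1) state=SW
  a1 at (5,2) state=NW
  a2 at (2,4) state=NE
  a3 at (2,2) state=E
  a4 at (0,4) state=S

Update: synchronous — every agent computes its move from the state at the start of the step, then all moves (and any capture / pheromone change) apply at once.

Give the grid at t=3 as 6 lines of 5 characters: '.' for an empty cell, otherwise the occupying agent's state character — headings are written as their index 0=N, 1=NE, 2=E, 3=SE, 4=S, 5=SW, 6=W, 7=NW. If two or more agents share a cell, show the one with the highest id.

t=1: a0@(2,0):SW a1@(4,1):NW a2@(1,0):NE a3@(2,3):E a4@(1,4):S
t=2: a0@(3,4):SW a1@(3,0):NW a2@(0,1):NE a3@(2,4):E a4@(2,4):S
t=3: a0@(4,3):SW a1@(2,4):NW a2@(5,2):NE a3@(2,0):E a4@(3,4):S

.....
.....
2...7
....4
...5.
..1..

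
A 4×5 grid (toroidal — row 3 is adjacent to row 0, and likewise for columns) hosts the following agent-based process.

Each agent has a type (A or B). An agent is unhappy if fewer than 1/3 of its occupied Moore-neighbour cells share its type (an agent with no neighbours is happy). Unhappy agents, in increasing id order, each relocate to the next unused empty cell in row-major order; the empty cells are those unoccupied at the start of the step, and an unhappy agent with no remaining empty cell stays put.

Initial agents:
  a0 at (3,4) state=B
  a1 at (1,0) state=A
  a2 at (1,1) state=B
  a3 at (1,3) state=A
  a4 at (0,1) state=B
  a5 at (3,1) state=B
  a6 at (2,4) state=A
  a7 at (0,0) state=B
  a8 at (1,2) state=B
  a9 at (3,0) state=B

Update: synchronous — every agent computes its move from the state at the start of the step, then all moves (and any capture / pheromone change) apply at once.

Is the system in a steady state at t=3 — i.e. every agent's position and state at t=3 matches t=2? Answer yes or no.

t=1: a0@(3,4):B a1@(0,2):A a2@(1,1):B a3@(1,3):A a4@(0,1):B a5@(3,1):B a6@(2,4):A a7@(0,0):B a8@(1,2):B a9@(3,0):B
t=2: a0@(3,4):B a1@(0,3):A a2@(1,1):B a3@(1,3):A a4@(0,1):B a5@(3,1):B a6@(2,4):A a7@(0,0):B a8@(1,2):B a9@(3,0):B
t=3: (unchanged — steady state)

yes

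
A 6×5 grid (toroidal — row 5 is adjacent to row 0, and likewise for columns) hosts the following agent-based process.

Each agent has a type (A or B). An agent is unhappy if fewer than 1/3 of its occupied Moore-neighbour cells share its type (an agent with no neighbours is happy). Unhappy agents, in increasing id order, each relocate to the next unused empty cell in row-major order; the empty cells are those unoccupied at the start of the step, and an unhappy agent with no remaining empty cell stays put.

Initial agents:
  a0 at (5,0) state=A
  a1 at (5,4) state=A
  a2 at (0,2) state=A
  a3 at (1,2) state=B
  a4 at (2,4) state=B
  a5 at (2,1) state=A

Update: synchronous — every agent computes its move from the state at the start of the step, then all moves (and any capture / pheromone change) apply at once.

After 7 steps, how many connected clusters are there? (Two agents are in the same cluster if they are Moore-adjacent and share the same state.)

t=1: a0@(5,0):A a1@(5,4):A a2@(0,0):A a3@(0,1):B a4@(2,4):B a5@(0,3):A
t=2: a0@(5,0):A a1@(5,4):A a2@(0,0):A a3@(0,2):B a4@(2,4):B a5@(0,3):A
t=3: a0@(5,0):A a1@(5,4):A a2@(0,0):A a3@(0,1):B a4@(2,4):B a5@(0,3):A
t=4: a0@(5,0):A a1@(5,4):A a2@(0,0):A a3@(0,2):B a4@(2,4):B a5@(0,3):A
t=5: a0@(5,0):A a1@(5,4):A a2@(0,0):A a3@(0,1):B a4@(2,4):B a5@(0,3):A
t=6: a0@(5,0):A a1@(5,4):A a2@(0,0):A a3@(0,2):B a4@(2,4):B a5@(0,3):A
t=7: a0@(5,0):A a1@(5,4):A a2@(0,0):A a3@(0,1):B a4@(2,4):B a5@(0,3):A

3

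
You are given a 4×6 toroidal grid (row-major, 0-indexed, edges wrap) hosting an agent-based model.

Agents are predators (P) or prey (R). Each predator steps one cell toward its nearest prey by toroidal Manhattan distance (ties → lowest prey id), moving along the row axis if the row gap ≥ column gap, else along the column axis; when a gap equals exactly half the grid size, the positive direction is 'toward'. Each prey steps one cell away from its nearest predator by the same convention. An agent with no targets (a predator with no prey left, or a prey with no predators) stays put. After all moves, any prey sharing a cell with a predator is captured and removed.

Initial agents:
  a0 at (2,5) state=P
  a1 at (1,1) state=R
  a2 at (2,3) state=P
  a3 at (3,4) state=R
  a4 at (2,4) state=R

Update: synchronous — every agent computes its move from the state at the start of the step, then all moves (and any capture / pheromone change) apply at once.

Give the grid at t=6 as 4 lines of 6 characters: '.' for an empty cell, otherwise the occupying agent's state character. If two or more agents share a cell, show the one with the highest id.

t=1: a0@(2,4):P a1@(1,2):R a2@(2,4):P a3@(0,4):R a4@(2,3):R
t=2: a0@(2,3):P a1@(1,1):R a2@(2,3):P a3@(3,4):R a4@(2,2):R
t=3: a0@(2,2):P a1@(1,0):R a2@(2,2):P a3@(0,4):R a4@(2,1):R
t=4: a0@(2,1):P a1@(1,5):R a2@(2,1):P a3@(3,4):R a4@(2,0):R
t=5: a0@(2,0):P a1@(1,4):R a2@(2,0):P a3@(3,3):R a4@(2,5):R
t=6: a0@(2,5):P a1@(1,3):R a2@(2,5):P a3@(3,2):R a4@(2,4):R

......
...R..
....RP
..R...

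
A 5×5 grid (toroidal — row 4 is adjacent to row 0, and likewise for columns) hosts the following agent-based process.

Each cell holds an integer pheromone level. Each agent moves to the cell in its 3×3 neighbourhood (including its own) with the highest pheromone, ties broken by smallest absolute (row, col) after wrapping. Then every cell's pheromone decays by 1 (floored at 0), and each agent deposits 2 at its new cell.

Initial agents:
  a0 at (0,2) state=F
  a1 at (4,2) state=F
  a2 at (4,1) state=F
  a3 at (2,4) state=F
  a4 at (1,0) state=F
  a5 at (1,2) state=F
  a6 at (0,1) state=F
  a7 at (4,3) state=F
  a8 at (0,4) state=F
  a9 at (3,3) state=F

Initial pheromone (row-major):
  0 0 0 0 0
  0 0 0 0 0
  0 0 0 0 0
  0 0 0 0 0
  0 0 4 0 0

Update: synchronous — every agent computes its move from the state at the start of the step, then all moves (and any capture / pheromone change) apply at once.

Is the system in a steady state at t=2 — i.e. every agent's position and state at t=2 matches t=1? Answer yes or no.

no

t=1: a0@(4,2) a1@(4,2) a2@(4,2) a3@(1,0) a4@(0,0) a5@(0,1) a6@(4,2) a7@(4,2) a8@(0,0) a9@(4,2) | pheromone: 4 2 0 0 0 / 2 0 0 0 0 / 0 0 0 0 0 / 0 0 0 0 0 / 0 0 15 0 0
t=2: a0@(4,2) a1@(4,2) a2@(4,2) a3@(0,0) a4@(0,0) a5@(4,2) a6@(4,2) a7@(4,2) a8@(0,0) a9@(4,2) | pheromone: 9 1 0 0 0 / 1 0 0 0 0 / 0 0 0 0 0 / 0 0 0 0 0 / 0 0 28 0 0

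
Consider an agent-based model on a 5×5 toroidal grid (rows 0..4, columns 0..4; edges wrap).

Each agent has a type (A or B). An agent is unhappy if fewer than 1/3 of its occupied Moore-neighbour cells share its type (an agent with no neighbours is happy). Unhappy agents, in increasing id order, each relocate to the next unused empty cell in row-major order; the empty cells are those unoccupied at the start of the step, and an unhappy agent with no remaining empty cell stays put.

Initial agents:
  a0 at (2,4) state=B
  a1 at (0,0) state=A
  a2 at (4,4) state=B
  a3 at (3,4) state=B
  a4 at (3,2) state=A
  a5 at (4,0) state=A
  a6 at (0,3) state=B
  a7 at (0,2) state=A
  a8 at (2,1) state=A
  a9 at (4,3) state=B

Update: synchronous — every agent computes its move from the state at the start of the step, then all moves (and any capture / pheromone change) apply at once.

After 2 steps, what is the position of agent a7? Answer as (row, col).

t=1: a0@(2,4):B a1@(0,0):A a2@(4,4):B a3@(3,4):B a4@(3,2):A a5@(4,0):A a6@(0,3):B a7@(0,1):A a8@(2,1):A a9@(4,3):B
t=2: (unchanged — steady state)

(0, 1)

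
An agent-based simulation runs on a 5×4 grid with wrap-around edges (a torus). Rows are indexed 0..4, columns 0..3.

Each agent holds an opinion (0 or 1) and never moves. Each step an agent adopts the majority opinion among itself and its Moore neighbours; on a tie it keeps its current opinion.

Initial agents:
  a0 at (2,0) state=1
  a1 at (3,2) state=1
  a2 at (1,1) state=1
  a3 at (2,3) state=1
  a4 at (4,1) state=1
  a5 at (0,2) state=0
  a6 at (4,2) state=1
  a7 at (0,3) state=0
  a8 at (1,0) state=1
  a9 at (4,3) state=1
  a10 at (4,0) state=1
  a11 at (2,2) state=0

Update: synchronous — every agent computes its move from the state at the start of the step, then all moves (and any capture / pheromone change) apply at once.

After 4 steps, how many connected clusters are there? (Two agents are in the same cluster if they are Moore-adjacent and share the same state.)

t=1: a0@(2,0):1 a1@(3,2):1 a2@(1,1):1 a3@(2,3):1 a4@(4,1):1 a5@(0,2):1 a6@(4,2):1 a7@(0,3):1 a8@(1,0):1 a9@(4,3):1 a10@(4,0):1 a11@(2,2):1
t=2: (unchanged — steady state)

1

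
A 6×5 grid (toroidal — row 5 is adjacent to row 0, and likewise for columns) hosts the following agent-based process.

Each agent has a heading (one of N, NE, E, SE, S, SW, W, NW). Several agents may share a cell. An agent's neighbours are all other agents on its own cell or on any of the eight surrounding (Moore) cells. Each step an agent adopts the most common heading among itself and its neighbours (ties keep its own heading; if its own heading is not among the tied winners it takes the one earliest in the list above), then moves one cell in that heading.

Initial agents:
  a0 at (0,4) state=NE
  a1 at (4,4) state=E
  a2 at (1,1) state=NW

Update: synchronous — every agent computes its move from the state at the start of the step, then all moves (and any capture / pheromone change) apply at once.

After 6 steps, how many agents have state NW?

t=1: a0@(5,0):NE a1@(4,0):E a2@(0,0):NW
t=2: a0@(4,1):NE a1@(4,1):E a2@(5,4):NW
t=3: a0@(3,2):NE a1@(4,2):E a2@(4,3):NW
t=4: a0@(2,3):NE a1@(4,3):E a2@(3,2):NW
t=5: a0@(1,4):NE a1@(4,4):E a2@(2,1):NW
t=6: a0@(0,0):NE a1@(4,0):E a2@(1,0):NW

1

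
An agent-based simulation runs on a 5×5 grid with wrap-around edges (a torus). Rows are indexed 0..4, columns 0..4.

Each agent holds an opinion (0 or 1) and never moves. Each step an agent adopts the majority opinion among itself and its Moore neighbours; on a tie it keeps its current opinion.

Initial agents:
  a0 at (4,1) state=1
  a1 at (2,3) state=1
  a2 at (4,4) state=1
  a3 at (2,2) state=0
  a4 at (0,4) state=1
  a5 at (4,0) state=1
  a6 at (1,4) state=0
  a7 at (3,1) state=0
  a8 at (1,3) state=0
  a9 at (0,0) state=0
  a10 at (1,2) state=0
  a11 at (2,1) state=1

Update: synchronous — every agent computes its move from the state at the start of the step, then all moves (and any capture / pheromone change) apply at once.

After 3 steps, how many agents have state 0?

t=1: a0@(4,1):1 a1@(2,3):0 a2@(4,4):1 a3@(2,2):0 a4@(0,4):1 a5@(4,0):1 a6@(1,4):0 a7@(3,1):1 a8@(1,3):0 a9@(0,0):1 a10@(1,2):0 a11@(2,1):0
t=2: (unchanged — steady state)

6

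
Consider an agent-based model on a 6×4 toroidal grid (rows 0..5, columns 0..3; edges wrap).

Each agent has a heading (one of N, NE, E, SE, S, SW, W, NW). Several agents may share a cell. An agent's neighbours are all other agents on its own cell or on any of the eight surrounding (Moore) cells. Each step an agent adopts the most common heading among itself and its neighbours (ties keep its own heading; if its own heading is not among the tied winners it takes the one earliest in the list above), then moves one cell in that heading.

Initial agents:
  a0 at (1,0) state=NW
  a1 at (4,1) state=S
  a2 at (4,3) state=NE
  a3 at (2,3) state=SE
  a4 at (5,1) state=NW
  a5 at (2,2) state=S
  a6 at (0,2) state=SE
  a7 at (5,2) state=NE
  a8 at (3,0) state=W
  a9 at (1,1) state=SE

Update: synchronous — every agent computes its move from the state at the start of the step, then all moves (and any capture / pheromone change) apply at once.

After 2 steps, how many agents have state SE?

7

t=1: a0@(2,1):SE a1@(5,1):S a2@(3,0):NE a3@(3,0):SE a4@(4,0):NW a5@(3,3):SE a6@(1,3):SE a7@(4,3):NE a8@(3,3):W a9@(2,2):SE
t=2: a0@(3,2):SE a1@(0,1):S a2@(4,1):SE a3@(4,1):SE a4@(3,1):NE a5@(4,0):SE a6@(2,0):SE a7@(3,0):NE a8@(4,0):SE a9@(3,3):SE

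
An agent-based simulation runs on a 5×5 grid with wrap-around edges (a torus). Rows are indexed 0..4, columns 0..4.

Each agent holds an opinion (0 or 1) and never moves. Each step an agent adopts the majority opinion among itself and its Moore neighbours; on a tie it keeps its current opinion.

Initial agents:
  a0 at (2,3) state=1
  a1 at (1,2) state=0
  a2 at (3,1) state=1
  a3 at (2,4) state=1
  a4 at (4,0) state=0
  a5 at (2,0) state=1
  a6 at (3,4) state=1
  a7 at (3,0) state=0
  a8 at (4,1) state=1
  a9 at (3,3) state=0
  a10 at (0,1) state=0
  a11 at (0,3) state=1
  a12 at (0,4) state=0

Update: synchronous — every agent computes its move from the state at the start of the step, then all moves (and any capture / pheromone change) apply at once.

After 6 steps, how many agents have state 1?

t=1: a0@(2,3):1 a1@(1,2):0 a2@(3,1):1 a3@(2,4):1 a4@(4,0):0 a5@(2,0):1 a6@(3,4):1 a7@(3,0):1 a8@(4,1):0 a9@(3,3):1 a10@(0,1):0 a11@(0,3):0 a12@(0,4):0
t=2: (unchanged — steady state)

7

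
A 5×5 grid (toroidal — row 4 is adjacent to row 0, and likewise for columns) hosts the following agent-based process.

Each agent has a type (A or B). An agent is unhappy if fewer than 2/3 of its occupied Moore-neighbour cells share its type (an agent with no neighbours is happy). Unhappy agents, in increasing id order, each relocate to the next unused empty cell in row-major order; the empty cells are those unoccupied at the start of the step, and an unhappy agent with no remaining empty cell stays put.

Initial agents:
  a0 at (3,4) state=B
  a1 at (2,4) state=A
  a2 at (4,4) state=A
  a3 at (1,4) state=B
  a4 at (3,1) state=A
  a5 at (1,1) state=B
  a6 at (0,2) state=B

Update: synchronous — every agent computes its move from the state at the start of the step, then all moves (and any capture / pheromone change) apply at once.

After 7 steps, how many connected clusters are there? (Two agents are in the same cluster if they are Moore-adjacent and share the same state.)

t=1: a0@(0,0):B a1@(0,1):A a2@(0,3):A a3@(0,4):B a4@(3,1):A a5@(1,1):B a6@(0,2):B
t=2: a0@(0,0):B a1@(1,0):A a2@(1,2):A a3@(1,3):B a4@(3,1):A a5@(1,1):B a6@(1,4):B
t=3: a0@(0,0):B a1@(0,1):A a2@(0,2):A a3@(0,3):B a4@(3,1):A a5@(0,4):B a6@(1,4):B
t=4: a0@(0,0):B a1@(1,0):A a2@(1,1):A a3@(0,3):B a4@(3,1):A a5@(0,4):B a6@(1,4):B
t=5: a0@(0,1):B a1@(0,2):A a2@(1,2):A a3@(0,3):B a4@(3,1):A a5@(0,4):B a6@(1,4):B
t=6: a0@(0,0):B a1@(1,0):A a2@(1,1):A a3@(1,3):B a4@(3,1):A a5@(0,4):B a6@(1,4):B
t=7: a0@(0,1):B a1@(0,2):A a2@(0,3):A a3@(1,3):B a4@(3,1):A a5@(0,4):B a6@(1,4):B

4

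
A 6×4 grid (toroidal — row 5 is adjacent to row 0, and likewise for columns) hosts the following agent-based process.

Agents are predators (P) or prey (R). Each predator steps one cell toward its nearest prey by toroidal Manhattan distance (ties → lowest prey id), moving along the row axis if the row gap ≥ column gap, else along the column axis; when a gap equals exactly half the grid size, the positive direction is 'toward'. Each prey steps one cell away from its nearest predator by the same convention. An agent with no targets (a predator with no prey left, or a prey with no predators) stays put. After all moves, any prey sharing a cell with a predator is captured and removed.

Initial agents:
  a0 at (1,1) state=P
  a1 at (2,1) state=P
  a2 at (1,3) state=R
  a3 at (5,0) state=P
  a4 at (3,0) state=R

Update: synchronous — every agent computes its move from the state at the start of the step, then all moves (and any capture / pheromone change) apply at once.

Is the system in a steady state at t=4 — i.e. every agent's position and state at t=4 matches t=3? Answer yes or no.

yes

t=1: a0@(1,2):P a1@(3,1):P a3@(4,0):P
t=2: (unchanged — steady state)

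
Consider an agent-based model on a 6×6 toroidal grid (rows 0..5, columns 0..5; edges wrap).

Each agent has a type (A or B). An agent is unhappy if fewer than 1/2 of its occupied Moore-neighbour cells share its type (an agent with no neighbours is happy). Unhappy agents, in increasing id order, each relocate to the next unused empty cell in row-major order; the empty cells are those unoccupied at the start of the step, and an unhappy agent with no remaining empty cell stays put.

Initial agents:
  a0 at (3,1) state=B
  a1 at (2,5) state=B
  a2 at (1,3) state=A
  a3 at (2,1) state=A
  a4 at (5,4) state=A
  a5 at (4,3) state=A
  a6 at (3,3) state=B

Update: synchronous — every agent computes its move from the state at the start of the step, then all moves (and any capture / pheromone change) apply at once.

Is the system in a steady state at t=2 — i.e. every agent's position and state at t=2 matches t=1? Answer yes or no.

no

t=1: a0@(0,0):B a1@(2,5):B a2@(1,3):A a3@(0,1):A a4@(5,4):A a5@(4,3):A a6@(0,2):B
t=2: a0@(0,3):B a1@(2,5):B a2@(0,4):A a3@(0,5):A a4@(5,4):A a5@(4,3):A a6@(1,0):B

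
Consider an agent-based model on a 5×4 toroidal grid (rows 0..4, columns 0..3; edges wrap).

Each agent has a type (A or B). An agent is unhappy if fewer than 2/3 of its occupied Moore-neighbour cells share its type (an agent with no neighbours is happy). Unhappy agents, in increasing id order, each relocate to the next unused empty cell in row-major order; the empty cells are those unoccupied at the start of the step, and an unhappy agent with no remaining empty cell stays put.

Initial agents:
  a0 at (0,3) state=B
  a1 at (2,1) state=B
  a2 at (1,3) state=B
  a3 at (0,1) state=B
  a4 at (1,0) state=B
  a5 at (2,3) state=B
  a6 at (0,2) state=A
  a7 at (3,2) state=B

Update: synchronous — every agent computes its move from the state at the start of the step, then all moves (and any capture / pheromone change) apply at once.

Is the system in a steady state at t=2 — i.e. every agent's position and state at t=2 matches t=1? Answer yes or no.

no

t=1: a0@(0,3):B a1@(2,1):B a2@(1,3):B a3@(0,0):B a4@(1,0):B a5@(2,3):B a6@(1,1):A a7@(3,2):B
t=2: a0@(0,3):B a1@(2,1):B a2@(1,3):B a3@(0,0):B a4@(1,0):B a5@(2,3):B a6@(0,1):A a7@(3,2):B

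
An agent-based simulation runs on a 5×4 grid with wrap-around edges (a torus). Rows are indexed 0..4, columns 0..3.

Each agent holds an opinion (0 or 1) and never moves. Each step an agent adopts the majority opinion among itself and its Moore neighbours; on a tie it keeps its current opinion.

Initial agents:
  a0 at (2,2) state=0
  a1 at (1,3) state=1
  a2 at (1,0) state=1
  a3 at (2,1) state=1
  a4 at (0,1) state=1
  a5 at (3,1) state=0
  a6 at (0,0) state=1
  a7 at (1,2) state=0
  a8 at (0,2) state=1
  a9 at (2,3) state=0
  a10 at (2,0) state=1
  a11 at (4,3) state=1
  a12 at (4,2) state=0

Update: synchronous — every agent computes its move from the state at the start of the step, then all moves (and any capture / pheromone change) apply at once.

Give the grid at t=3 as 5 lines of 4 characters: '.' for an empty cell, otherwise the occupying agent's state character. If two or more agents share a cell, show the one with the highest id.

t=1: a0@(2,2):0 a1@(1,3):1 a2@(1,0):1 a3@(2,1):1 a4@(0,1):1 a5@(3,1):0 a6@(0,0):1 a7@(1,2):1 a8@(0,2):1 a9@(2,3):0 a10@(2,0):1 a11@(4,3):1 a12@(4,2):1
t=2: a0@(2,2):0 a1@(1,3):1 a2@(1,0):1 a3@(2,1):1 a4@(0,1):1 a5@(3,1):1 a6@(0,0):1 a7@(1,2):1 a8@(0,2):1 a9@(2,3):1 a10@(2,0):1 a11@(4,3):1 a12@(4,2):1
t=3: a0@(2,2):1 a1@(1,3):1 a2@(1,0):1 a3@(2,1):1 a4@(0,1):1 a5@(3,1):1 a6@(0,0):1 a7@(1,2):1 a8@(0,2):1 a9@(2,3):1 a10@(2,0):1 a11@(4,3):1 a12@(4,2):1

111.
1.11
1111
.1..
..11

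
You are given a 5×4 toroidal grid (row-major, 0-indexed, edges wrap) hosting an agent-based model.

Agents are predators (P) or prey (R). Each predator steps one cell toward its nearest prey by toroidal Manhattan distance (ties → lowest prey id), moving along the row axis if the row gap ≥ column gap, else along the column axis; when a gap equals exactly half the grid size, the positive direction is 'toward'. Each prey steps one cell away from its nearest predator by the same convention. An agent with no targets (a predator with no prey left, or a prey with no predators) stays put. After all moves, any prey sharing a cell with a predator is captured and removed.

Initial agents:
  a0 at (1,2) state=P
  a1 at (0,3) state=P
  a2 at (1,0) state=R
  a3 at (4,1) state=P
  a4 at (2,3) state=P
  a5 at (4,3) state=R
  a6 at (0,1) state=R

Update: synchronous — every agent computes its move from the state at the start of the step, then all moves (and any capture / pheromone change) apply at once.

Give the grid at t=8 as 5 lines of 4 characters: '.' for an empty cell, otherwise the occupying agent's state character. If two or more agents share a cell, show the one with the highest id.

t=1: a0@(1,3):P a1@(4,3):P a3@(0,1):P a4@(1,3):P a5@(3,3):R a6@(1,1):R
t=2: a0@(2,3):P a1@(3,3):P a3@(1,1):P a4@(2,3):P a6@(2,1):R
t=3: a0@(2,0):P a1@(3,0):P a3@(2,1):P a4@(2,0):P a6@(3,1):R
t=4: a0@(3,0):P a1@(3,1):P a3@(3,1):P a4@(3,0):P a6@(3,2):R
t=5: a0@(3,1):P a1@(3,2):P a3@(3,2):P a4@(3,1):P a6@(3,3):R
t=6: a0@(3,2):P a1@(3,3):P a3@(3,3):P a4@(3,2):P a6@(3,0):R
t=7: a0@(3,3):P a1@(3,0):P a3@(3,0):P a4@(3,3):P a6@(3,1):R
t=8: a0@(3,0):P a1@(3,1):P a3@(3,1):P a4@(3,0):P a6@(3,2):R

....
....
....
PPR.
....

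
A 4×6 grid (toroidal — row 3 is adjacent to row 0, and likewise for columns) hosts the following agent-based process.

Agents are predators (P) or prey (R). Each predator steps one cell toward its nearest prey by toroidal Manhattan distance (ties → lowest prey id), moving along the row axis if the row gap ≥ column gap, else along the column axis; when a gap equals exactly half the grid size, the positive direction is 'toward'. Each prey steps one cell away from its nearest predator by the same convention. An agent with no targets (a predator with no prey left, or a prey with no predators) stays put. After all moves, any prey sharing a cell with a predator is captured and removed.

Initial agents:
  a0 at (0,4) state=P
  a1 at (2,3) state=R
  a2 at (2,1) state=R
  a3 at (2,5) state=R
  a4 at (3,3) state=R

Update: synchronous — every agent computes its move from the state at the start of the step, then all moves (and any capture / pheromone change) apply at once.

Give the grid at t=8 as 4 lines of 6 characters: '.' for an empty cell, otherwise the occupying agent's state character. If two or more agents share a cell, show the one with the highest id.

t=1: a0@(3,4):P a1@(1,3):R a2@(2,0):R a3@(1,5):R a4@(2,3):R
t=2: a0@(2,4):P a1@(0,3):R a2@(2,1):R a3@(0,5):R a4@(1,3):R
t=3: a0@(1,4):P a1@(3,3):R a2@(2,0):R a3@(3,5):R a4@(0,3):R
t=4: a0@(0,4):P a1@(2,3):R a2@(2,1):R a3@(2,5):R a4@(3,3):R
t=5: a0@(3,4):P a1@(1,3):R a2@(2,0):R a3@(1,5):R a4@(2,3):R
t=6: a0@(2,4):P a1@(0,3):R a2@(2,1):R a3@(0,5):R a4@(1,3):R
t=7: a0@(1,4):P a1@(3,3):R a2@(2,0):R a3@(3,5):R a4@(0,3):R
t=8: a0@(0,4):P a1@(2,3):R a2@(2,1):R a3@(2,5):R a4@(3,3):R

....P.
......
.R.R.R
...R..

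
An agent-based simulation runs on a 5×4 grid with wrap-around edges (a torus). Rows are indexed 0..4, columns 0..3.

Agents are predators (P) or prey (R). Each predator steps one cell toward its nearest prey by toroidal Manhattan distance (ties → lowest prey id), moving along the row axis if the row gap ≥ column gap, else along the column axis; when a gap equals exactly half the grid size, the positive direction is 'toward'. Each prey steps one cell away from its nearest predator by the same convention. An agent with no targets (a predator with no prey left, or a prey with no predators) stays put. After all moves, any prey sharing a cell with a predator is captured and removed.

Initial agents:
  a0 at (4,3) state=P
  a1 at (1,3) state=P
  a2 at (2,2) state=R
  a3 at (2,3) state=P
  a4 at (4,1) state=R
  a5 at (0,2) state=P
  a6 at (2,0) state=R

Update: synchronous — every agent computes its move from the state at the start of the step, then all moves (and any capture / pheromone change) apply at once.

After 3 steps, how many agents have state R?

t=1: a0@(4,0):P a1@(2,3):P a2@(2,1):R a3@(2,2):P a5@(1,2):P a6@(2,1):R
t=2: a0@(3,0):P a1@(2,0):P a3@(2,1):P a5@(2,2):P
t=3: (unchanged — steady state)

0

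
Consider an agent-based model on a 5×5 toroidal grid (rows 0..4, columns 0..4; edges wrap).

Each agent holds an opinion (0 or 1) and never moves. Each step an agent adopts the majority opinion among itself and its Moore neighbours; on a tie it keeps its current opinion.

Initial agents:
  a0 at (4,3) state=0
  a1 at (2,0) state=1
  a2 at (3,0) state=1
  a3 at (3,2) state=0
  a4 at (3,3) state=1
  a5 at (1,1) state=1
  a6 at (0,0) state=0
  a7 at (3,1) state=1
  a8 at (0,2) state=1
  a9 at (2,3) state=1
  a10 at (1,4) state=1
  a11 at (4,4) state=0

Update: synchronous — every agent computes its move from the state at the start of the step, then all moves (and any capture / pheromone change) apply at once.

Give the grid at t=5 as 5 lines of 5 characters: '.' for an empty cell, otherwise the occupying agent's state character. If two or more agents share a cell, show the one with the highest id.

t=1: a0@(4,3):0 a1@(2,0):1 a2@(3,0):1 a3@(3,2):1 a4@(3,3):0 a5@(1,1):1 a6@(0,0):0 a7@(3,1):1 a8@(0,2):1 a9@(2,3):1 a10@(1,4):1 a11@(4,4):0
t=2: (unchanged — steady state)

0.1..
.1..1
1..1.
1110.
...00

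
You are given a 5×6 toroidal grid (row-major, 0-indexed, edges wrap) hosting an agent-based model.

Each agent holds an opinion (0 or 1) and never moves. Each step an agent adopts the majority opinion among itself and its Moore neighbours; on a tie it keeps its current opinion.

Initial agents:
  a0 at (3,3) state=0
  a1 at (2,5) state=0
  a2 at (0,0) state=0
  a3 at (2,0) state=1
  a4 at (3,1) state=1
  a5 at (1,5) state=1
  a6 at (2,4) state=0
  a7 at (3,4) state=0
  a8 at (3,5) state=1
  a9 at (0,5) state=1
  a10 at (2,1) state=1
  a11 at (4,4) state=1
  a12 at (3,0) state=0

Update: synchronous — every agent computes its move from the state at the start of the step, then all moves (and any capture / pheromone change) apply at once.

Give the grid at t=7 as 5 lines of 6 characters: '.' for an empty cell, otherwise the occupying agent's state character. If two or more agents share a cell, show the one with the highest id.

t=1: a0@(3,3):0 a1@(2,5):0 a2@(0,0):1 a3@(2,0):1 a4@(3,1):1 a5@(1,5):1 a6@(2,4):0 a7@(3,4):0 a8@(3,5):0 a9@(0,5):1 a10@(2,1):1 a11@(4,4):1 a12@(3,0):1
t=2: a0@(3,3):0 a1@(2,5):0 a2@(0,0):1 a3@(2,0):1 a4@(3,1):1 a5@(1,5):1 a6@(2,4):0 a7@(3,4):0 a8@(3,5):0 a9@(0,5):1 a10@(2,1):1 a11@(4,4):0 a12@(3,0):1
t=3: (unchanged — steady state)

1....1
.....1
11..00
11.000
....0.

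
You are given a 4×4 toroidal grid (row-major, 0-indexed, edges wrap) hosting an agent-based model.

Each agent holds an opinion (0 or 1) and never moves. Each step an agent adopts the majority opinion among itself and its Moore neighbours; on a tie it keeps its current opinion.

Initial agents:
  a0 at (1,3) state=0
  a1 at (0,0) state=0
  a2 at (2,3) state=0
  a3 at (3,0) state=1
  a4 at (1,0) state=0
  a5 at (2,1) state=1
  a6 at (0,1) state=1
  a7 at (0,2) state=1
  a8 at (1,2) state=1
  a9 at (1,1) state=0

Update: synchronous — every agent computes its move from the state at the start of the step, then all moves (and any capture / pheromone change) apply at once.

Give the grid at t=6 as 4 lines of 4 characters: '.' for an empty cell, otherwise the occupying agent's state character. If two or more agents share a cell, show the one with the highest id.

t=1: a0@(1,3):0 a1@(0,0):0 a2@(2,3):0 a3@(3,0):1 a4@(1,0):0 a5@(2,1):1 a6@(0,1):1 a7@(0,2):1 a8@(1,2):1 a9@(1,1):1
t=2: (unchanged — steady state)

011.
0110
.1.0
1...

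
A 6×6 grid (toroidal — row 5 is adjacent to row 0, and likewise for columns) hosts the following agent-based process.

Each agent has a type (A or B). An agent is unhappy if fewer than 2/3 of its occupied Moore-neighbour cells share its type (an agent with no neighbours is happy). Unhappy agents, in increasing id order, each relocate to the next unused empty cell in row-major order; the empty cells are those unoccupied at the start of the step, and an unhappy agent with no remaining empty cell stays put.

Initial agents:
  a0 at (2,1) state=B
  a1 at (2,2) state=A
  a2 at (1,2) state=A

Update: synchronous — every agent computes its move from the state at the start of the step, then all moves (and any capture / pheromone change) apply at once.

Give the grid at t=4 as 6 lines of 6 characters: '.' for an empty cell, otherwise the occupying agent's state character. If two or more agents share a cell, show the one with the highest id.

t=1: a0@(0,0):B a1@(0,1):A a2@(0,2):A
t=2: a0@(0,3):B a1@(0,4):A a2@(0,2):A
t=3: a0@(0,0):B a1@(0,1):A a2@(0,5):A
t=4: a0@(0,2):B a1@(0,3):A a2@(0,4):A

..BAA.
......
......
......
......
......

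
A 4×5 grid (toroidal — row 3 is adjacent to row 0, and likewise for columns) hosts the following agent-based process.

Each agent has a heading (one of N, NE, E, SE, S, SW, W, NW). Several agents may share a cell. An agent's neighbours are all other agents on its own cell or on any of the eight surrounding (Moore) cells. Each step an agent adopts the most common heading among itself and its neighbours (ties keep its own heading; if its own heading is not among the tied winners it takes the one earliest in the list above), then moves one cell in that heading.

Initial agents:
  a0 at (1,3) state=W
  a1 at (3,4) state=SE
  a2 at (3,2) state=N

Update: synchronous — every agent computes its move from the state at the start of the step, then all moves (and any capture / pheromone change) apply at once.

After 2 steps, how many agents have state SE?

t=1: a0@(1,2):W a1@(0,0):SE a2@(2,2):N
t=2: a0@(1,1):W a1@(1,1):SE a2@(1,2):N

1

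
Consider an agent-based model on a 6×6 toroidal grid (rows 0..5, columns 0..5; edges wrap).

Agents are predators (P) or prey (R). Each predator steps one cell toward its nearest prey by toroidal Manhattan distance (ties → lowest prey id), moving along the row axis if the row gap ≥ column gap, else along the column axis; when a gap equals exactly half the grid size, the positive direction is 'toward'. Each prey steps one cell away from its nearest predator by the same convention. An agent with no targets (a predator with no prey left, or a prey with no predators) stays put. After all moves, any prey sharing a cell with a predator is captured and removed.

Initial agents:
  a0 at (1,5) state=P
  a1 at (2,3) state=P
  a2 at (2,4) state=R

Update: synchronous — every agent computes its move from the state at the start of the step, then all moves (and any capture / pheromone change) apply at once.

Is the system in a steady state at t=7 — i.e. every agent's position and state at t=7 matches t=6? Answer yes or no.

yes

t=1: a0@(2,5):P a1@(2,4):P
t=2: (unchanged — steady state)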